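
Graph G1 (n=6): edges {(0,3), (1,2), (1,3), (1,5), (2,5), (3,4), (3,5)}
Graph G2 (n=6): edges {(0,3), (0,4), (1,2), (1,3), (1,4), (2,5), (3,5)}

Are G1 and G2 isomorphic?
No, not isomorphic

The graphs are NOT isomorphic.

Counting triangles (3-cliques): G1 has 2, G2 has 0.
Triangle count is an isomorphism invariant, so differing triangle counts rule out isomorphism.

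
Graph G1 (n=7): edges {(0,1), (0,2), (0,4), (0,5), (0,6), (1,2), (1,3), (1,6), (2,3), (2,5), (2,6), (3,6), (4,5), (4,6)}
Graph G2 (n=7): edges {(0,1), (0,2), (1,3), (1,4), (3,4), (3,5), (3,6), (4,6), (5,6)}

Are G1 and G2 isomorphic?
No, not isomorphic

The graphs are NOT isomorphic.

Counting triangles (3-cliques): G1 has 10, G2 has 3.
Triangle count is an isomorphism invariant, so differing triangle counts rule out isomorphism.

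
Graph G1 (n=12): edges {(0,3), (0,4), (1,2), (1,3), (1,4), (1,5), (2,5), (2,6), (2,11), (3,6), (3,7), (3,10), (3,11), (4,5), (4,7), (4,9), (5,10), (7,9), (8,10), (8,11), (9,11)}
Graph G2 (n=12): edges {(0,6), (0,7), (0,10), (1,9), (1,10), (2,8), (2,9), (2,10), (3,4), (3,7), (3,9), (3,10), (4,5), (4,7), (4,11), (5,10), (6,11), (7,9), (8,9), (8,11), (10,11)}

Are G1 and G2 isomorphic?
Yes, isomorphic

The graphs are isomorphic.
One valid mapping φ: V(G1) → V(G2): 0→1, 1→3, 2→4, 3→10, 4→9, 5→7, 6→5, 7→2, 8→6, 9→8, 10→0, 11→11

Verify φ preserves adjacency — for each edge of G1, its image is an edge of G2:
  (0,3) → (φ(0),φ(3)) = (1,10) ∈ E(G2) ✓
  (0,4) → (φ(0),φ(4)) = (1,9) ∈ E(G2) ✓
  (1,2) → (φ(1),φ(2)) = (3,4) ∈ E(G2) ✓
  (1,3) → (φ(1),φ(3)) = (3,10) ∈ E(G2) ✓
  (1,4) → (φ(1),φ(4)) = (3,9) ∈ E(G2) ✓
  (1,5) → (φ(1),φ(5)) = (3,7) ∈ E(G2) ✓
  (2,5) → (φ(2),φ(5)) = (4,7) ∈ E(G2) ✓
  (2,6) → (φ(2),φ(6)) = (4,5) ∈ E(G2) ✓
  (2,11) → (φ(2),φ(11)) = (4,11) ∈ E(G2) ✓
  (3,6) → (φ(3),φ(6)) = (5,10) ∈ E(G2) ✓
  (3,7) → (φ(3),φ(7)) = (2,10) ∈ E(G2) ✓
  (3,10) → (φ(3),φ(10)) = (0,10) ∈ E(G2) ✓
  (3,11) → (φ(3),φ(11)) = (10,11) ∈ E(G2) ✓
  (4,5) → (φ(4),φ(5)) = (7,9) ∈ E(G2) ✓
  (4,7) → (φ(4),φ(7)) = (2,9) ∈ E(G2) ✓
  (4,9) → (φ(4),φ(9)) = (8,9) ∈ E(G2) ✓
  (5,10) → (φ(5),φ(10)) = (0,7) ∈ E(G2) ✓
  (7,9) → (φ(7),φ(9)) = (2,8) ∈ E(G2) ✓
  (8,10) → (φ(8),φ(10)) = (0,6) ∈ E(G2) ✓
  (8,11) → (φ(8),φ(11)) = (6,11) ∈ E(G2) ✓
  (9,11) → (φ(9),φ(11)) = (8,11) ∈ E(G2) ✓
All 21 edges of G1 map to edges of G2, and |E(G1)| = |E(G2)| = 21, so φ is a bijection on edges as well as vertices. Hence G1 ≅ G2.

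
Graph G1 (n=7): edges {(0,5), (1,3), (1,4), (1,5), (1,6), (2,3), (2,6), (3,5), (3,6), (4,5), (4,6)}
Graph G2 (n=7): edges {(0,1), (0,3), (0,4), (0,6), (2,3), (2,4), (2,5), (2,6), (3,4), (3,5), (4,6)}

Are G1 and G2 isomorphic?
Yes, isomorphic

The graphs are isomorphic.
One valid mapping φ: V(G1) → V(G2): 0→1, 1→4, 2→5, 3→3, 4→6, 5→0, 6→2

Verify φ preserves adjacency — for each edge of G1, its image is an edge of G2:
  (0,5) → (φ(0),φ(5)) = (0,1) ∈ E(G2) ✓
  (1,3) → (φ(1),φ(3)) = (3,4) ∈ E(G2) ✓
  (1,4) → (φ(1),φ(4)) = (4,6) ∈ E(G2) ✓
  (1,5) → (φ(1),φ(5)) = (0,4) ∈ E(G2) ✓
  (1,6) → (φ(1),φ(6)) = (2,4) ∈ E(G2) ✓
  (2,3) → (φ(2),φ(3)) = (3,5) ∈ E(G2) ✓
  (2,6) → (φ(2),φ(6)) = (2,5) ∈ E(G2) ✓
  (3,5) → (φ(3),φ(5)) = (0,3) ∈ E(G2) ✓
  (3,6) → (φ(3),φ(6)) = (2,3) ∈ E(G2) ✓
  (4,5) → (φ(4),φ(5)) = (0,6) ∈ E(G2) ✓
  (4,6) → (φ(4),φ(6)) = (2,6) ∈ E(G2) ✓
All 11 edges of G1 map to edges of G2, and |E(G1)| = |E(G2)| = 11, so φ is a bijection on edges as well as vertices. Hence G1 ≅ G2.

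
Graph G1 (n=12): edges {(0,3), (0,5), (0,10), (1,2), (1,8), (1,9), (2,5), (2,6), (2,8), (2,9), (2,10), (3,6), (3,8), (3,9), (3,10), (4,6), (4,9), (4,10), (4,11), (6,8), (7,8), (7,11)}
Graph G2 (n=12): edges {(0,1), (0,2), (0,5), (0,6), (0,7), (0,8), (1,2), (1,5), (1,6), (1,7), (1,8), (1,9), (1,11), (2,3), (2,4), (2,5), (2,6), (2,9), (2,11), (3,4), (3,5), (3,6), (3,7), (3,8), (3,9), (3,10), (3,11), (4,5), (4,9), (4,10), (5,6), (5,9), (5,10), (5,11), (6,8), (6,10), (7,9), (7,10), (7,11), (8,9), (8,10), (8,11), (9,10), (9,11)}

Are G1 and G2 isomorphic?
No, not isomorphic

The graphs are NOT isomorphic.

Counting triangles (3-cliques): G1 has 5, G2 has 61.
Triangle count is an isomorphism invariant, so differing triangle counts rule out isomorphism.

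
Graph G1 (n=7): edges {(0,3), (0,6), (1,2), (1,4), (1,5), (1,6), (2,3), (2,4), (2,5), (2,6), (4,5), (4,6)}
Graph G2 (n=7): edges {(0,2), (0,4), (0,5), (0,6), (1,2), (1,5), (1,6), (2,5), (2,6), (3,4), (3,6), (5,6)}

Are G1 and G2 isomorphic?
Yes, isomorphic

The graphs are isomorphic.
One valid mapping φ: V(G1) → V(G2): 0→4, 1→5, 2→6, 3→3, 4→2, 5→1, 6→0

Verify φ preserves adjacency — for each edge of G1, its image is an edge of G2:
  (0,3) → (φ(0),φ(3)) = (3,4) ∈ E(G2) ✓
  (0,6) → (φ(0),φ(6)) = (0,4) ∈ E(G2) ✓
  (1,2) → (φ(1),φ(2)) = (5,6) ∈ E(G2) ✓
  (1,4) → (φ(1),φ(4)) = (2,5) ∈ E(G2) ✓
  (1,5) → (φ(1),φ(5)) = (1,5) ∈ E(G2) ✓
  (1,6) → (φ(1),φ(6)) = (0,5) ∈ E(G2) ✓
  (2,3) → (φ(2),φ(3)) = (3,6) ∈ E(G2) ✓
  (2,4) → (φ(2),φ(4)) = (2,6) ∈ E(G2) ✓
  (2,5) → (φ(2),φ(5)) = (1,6) ∈ E(G2) ✓
  (2,6) → (φ(2),φ(6)) = (0,6) ∈ E(G2) ✓
  (4,5) → (φ(4),φ(5)) = (1,2) ∈ E(G2) ✓
  (4,6) → (φ(4),φ(6)) = (0,2) ∈ E(G2) ✓
All 12 edges of G1 map to edges of G2, and |E(G1)| = |E(G2)| = 12, so φ is a bijection on edges as well as vertices. Hence G1 ≅ G2.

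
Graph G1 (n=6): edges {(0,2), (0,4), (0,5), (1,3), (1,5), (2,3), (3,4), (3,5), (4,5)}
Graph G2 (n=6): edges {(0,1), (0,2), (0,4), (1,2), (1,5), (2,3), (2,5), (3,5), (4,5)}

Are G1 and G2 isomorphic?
Yes, isomorphic

The graphs are isomorphic.
One valid mapping φ: V(G1) → V(G2): 0→0, 1→3, 2→4, 3→5, 4→1, 5→2

Verify φ preserves adjacency — for each edge of G1, its image is an edge of G2:
  (0,2) → (φ(0),φ(2)) = (0,4) ∈ E(G2) ✓
  (0,4) → (φ(0),φ(4)) = (0,1) ∈ E(G2) ✓
  (0,5) → (φ(0),φ(5)) = (0,2) ∈ E(G2) ✓
  (1,3) → (φ(1),φ(3)) = (3,5) ∈ E(G2) ✓
  (1,5) → (φ(1),φ(5)) = (2,3) ∈ E(G2) ✓
  (2,3) → (φ(2),φ(3)) = (4,5) ∈ E(G2) ✓
  (3,4) → (φ(3),φ(4)) = (1,5) ∈ E(G2) ✓
  (3,5) → (φ(3),φ(5)) = (2,5) ∈ E(G2) ✓
  (4,5) → (φ(4),φ(5)) = (1,2) ∈ E(G2) ✓
All 9 edges of G1 map to edges of G2, and |E(G1)| = |E(G2)| = 9, so φ is a bijection on edges as well as vertices. Hence G1 ≅ G2.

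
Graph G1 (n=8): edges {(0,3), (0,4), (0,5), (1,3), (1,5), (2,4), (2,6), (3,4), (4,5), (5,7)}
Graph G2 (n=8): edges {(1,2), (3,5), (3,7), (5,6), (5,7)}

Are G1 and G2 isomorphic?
No, not isomorphic

The graphs are NOT isomorphic.

Connected components of G1: 1 component(s) with vertex sets [[0, 1, 2, 3, 4, 5, 6, 7]], sizes [8].
Connected components of G2: 4 component(s) with vertex sets [[0], [4], [1, 2], [3, 5, 6, 7]], sizes [1, 1, 2, 4].
The number of connected components (and the multiset of component sizes) is an isomorphism invariant — an isomorphism maps each component of G1 bijectively onto a component of G2. Since G1 has 1 component(s) and G2 has 4, they cannot be isomorphic.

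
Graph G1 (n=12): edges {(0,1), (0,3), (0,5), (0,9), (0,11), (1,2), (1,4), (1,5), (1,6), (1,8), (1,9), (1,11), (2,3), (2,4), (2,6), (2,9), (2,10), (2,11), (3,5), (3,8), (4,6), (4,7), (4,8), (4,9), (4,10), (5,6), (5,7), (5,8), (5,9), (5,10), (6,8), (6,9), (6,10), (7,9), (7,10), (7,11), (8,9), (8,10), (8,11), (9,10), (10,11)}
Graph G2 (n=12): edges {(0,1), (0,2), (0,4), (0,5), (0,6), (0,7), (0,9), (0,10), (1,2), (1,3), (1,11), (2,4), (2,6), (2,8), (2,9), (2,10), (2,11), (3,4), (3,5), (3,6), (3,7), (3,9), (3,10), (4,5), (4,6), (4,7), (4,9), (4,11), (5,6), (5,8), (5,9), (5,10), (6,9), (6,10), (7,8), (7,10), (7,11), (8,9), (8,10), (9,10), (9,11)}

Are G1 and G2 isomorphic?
Yes, isomorphic

The graphs are isomorphic.
One valid mapping φ: V(G1) → V(G2): 0→11, 1→4, 2→3, 3→1, 4→5, 5→2, 6→6, 7→8, 8→0, 9→9, 10→10, 11→7

Verify φ preserves adjacency — for each edge of G1, its image is an edge of G2:
  (0,1) → (φ(0),φ(1)) = (4,11) ∈ E(G2) ✓
  (0,3) → (φ(0),φ(3)) = (1,11) ∈ E(G2) ✓
  (0,5) → (φ(0),φ(5)) = (2,11) ∈ E(G2) ✓
  (0,9) → (φ(0),φ(9)) = (9,11) ∈ E(G2) ✓
  (0,11) → (φ(0),φ(11)) = (7,11) ∈ E(G2) ✓
  (1,2) → (φ(1),φ(2)) = (3,4) ∈ E(G2) ✓
  (1,4) → (φ(1),φ(4)) = (4,5) ∈ E(G2) ✓
  (1,5) → (φ(1),φ(5)) = (2,4) ∈ E(G2) ✓
  (1,6) → (φ(1),φ(6)) = (4,6) ∈ E(G2) ✓
  (1,8) → (φ(1),φ(8)) = (0,4) ∈ E(G2) ✓
  (1,9) → (φ(1),φ(9)) = (4,9) ∈ E(G2) ✓
  (1,11) → (φ(1),φ(11)) = (4,7) ∈ E(G2) ✓
  (2,3) → (φ(2),φ(3)) = (1,3) ∈ E(G2) ✓
  (2,4) → (φ(2),φ(4)) = (3,5) ∈ E(G2) ✓
  (2,6) → (φ(2),φ(6)) = (3,6) ∈ E(G2) ✓
  (2,9) → (φ(2),φ(9)) = (3,9) ∈ E(G2) ✓
  (2,10) → (φ(2),φ(10)) = (3,10) ∈ E(G2) ✓
  (2,11) → (φ(2),φ(11)) = (3,7) ∈ E(G2) ✓
  (3,5) → (φ(3),φ(5)) = (1,2) ∈ E(G2) ✓
  (3,8) → (φ(3),φ(8)) = (0,1) ∈ E(G2) ✓
  (4,6) → (φ(4),φ(6)) = (5,6) ∈ E(G2) ✓
  (4,7) → (φ(4),φ(7)) = (5,8) ∈ E(G2) ✓
  (4,8) → (φ(4),φ(8)) = (0,5) ∈ E(G2) ✓
  (4,9) → (φ(4),φ(9)) = (5,9) ∈ E(G2) ✓
  (4,10) → (φ(4),φ(10)) = (5,10) ∈ E(G2) ✓
  (5,6) → (φ(5),φ(6)) = (2,6) ∈ E(G2) ✓
  (5,7) → (φ(5),φ(7)) = (2,8) ∈ E(G2) ✓
  (5,8) → (φ(5),φ(8)) = (0,2) ∈ E(G2) ✓
  (5,9) → (φ(5),φ(9)) = (2,9) ∈ E(G2) ✓
  (5,10) → (φ(5),φ(10)) = (2,10) ∈ E(G2) ✓
  (6,8) → (φ(6),φ(8)) = (0,6) ∈ E(G2) ✓
  (6,9) → (φ(6),φ(9)) = (6,9) ∈ E(G2) ✓
  (6,10) → (φ(6),φ(10)) = (6,10) ∈ E(G2) ✓
  (7,9) → (φ(7),φ(9)) = (8,9) ∈ E(G2) ✓
  (7,10) → (φ(7),φ(10)) = (8,10) ∈ E(G2) ✓
  (7,11) → (φ(7),φ(11)) = (7,8) ∈ E(G2) ✓
  (8,9) → (φ(8),φ(9)) = (0,9) ∈ E(G2) ✓
  (8,10) → (φ(8),φ(10)) = (0,10) ∈ E(G2) ✓
  (8,11) → (φ(8),φ(11)) = (0,7) ∈ E(G2) ✓
  (9,10) → (φ(9),φ(10)) = (9,10) ∈ E(G2) ✓
  (10,11) → (φ(10),φ(11)) = (7,10) ∈ E(G2) ✓
All 41 edges of G1 map to edges of G2, and |E(G1)| = |E(G2)| = 41, so φ is a bijection on edges as well as vertices. Hence G1 ≅ G2.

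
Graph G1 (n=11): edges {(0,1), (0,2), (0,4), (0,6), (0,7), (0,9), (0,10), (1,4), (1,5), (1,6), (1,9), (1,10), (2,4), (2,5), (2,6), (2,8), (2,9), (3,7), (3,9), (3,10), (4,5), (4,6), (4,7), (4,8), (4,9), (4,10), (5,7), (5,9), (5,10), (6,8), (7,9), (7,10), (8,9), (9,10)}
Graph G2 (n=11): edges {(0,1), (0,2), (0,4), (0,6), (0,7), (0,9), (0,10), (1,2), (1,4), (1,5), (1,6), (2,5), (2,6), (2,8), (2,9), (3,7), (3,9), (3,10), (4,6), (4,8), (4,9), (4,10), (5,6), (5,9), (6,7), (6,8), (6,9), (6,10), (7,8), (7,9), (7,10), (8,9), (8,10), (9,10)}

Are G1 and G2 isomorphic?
Yes, isomorphic

The graphs are isomorphic.
One valid mapping φ: V(G1) → V(G2): 0→0, 1→4, 2→2, 3→3, 4→6, 5→8, 6→1, 7→7, 8→5, 9→9, 10→10

Verify φ preserves adjacency — for each edge of G1, its image is an edge of G2:
  (0,1) → (φ(0),φ(1)) = (0,4) ∈ E(G2) ✓
  (0,2) → (φ(0),φ(2)) = (0,2) ∈ E(G2) ✓
  (0,4) → (φ(0),φ(4)) = (0,6) ∈ E(G2) ✓
  (0,6) → (φ(0),φ(6)) = (0,1) ∈ E(G2) ✓
  (0,7) → (φ(0),φ(7)) = (0,7) ∈ E(G2) ✓
  (0,9) → (φ(0),φ(9)) = (0,9) ∈ E(G2) ✓
  (0,10) → (φ(0),φ(10)) = (0,10) ∈ E(G2) ✓
  (1,4) → (φ(1),φ(4)) = (4,6) ∈ E(G2) ✓
  (1,5) → (φ(1),φ(5)) = (4,8) ∈ E(G2) ✓
  (1,6) → (φ(1),φ(6)) = (1,4) ∈ E(G2) ✓
  (1,9) → (φ(1),φ(9)) = (4,9) ∈ E(G2) ✓
  (1,10) → (φ(1),φ(10)) = (4,10) ∈ E(G2) ✓
  (2,4) → (φ(2),φ(4)) = (2,6) ∈ E(G2) ✓
  (2,5) → (φ(2),φ(5)) = (2,8) ∈ E(G2) ✓
  (2,6) → (φ(2),φ(6)) = (1,2) ∈ E(G2) ✓
  (2,8) → (φ(2),φ(8)) = (2,5) ∈ E(G2) ✓
  (2,9) → (φ(2),φ(9)) = (2,9) ∈ E(G2) ✓
  (3,7) → (φ(3),φ(7)) = (3,7) ∈ E(G2) ✓
  (3,9) → (φ(3),φ(9)) = (3,9) ∈ E(G2) ✓
  (3,10) → (φ(3),φ(10)) = (3,10) ∈ E(G2) ✓
  (4,5) → (φ(4),φ(5)) = (6,8) ∈ E(G2) ✓
  (4,6) → (φ(4),φ(6)) = (1,6) ∈ E(G2) ✓
  (4,7) → (φ(4),φ(7)) = (6,7) ∈ E(G2) ✓
  (4,8) → (φ(4),φ(8)) = (5,6) ∈ E(G2) ✓
  (4,9) → (φ(4),φ(9)) = (6,9) ∈ E(G2) ✓
  (4,10) → (φ(4),φ(10)) = (6,10) ∈ E(G2) ✓
  (5,7) → (φ(5),φ(7)) = (7,8) ∈ E(G2) ✓
  (5,9) → (φ(5),φ(9)) = (8,9) ∈ E(G2) ✓
  (5,10) → (φ(5),φ(10)) = (8,10) ∈ E(G2) ✓
  (6,8) → (φ(6),φ(8)) = (1,5) ∈ E(G2) ✓
  (7,9) → (φ(7),φ(9)) = (7,9) ∈ E(G2) ✓
  (7,10) → (φ(7),φ(10)) = (7,10) ∈ E(G2) ✓
  (8,9) → (φ(8),φ(9)) = (5,9) ∈ E(G2) ✓
  (9,10) → (φ(9),φ(10)) = (9,10) ∈ E(G2) ✓
All 34 edges of G1 map to edges of G2, and |E(G1)| = |E(G2)| = 34, so φ is a bijection on edges as well as vertices. Hence G1 ≅ G2.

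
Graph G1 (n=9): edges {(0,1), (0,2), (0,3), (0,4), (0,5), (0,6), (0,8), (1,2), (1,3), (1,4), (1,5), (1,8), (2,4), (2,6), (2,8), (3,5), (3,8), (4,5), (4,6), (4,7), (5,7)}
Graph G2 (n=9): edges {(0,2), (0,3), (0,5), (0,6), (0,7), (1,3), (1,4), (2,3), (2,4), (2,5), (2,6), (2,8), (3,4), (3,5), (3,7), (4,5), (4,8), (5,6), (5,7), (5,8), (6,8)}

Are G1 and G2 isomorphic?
Yes, isomorphic

The graphs are isomorphic.
One valid mapping φ: V(G1) → V(G2): 0→5, 1→2, 2→0, 3→8, 4→3, 5→4, 6→7, 7→1, 8→6

Verify φ preserves adjacency — for each edge of G1, its image is an edge of G2:
  (0,1) → (φ(0),φ(1)) = (2,5) ∈ E(G2) ✓
  (0,2) → (φ(0),φ(2)) = (0,5) ∈ E(G2) ✓
  (0,3) → (φ(0),φ(3)) = (5,8) ∈ E(G2) ✓
  (0,4) → (φ(0),φ(4)) = (3,5) ∈ E(G2) ✓
  (0,5) → (φ(0),φ(5)) = (4,5) ∈ E(G2) ✓
  (0,6) → (φ(0),φ(6)) = (5,7) ∈ E(G2) ✓
  (0,8) → (φ(0),φ(8)) = (5,6) ∈ E(G2) ✓
  (1,2) → (φ(1),φ(2)) = (0,2) ∈ E(G2) ✓
  (1,3) → (φ(1),φ(3)) = (2,8) ∈ E(G2) ✓
  (1,4) → (φ(1),φ(4)) = (2,3) ∈ E(G2) ✓
  (1,5) → (φ(1),φ(5)) = (2,4) ∈ E(G2) ✓
  (1,8) → (φ(1),φ(8)) = (2,6) ∈ E(G2) ✓
  (2,4) → (φ(2),φ(4)) = (0,3) ∈ E(G2) ✓
  (2,6) → (φ(2),φ(6)) = (0,7) ∈ E(G2) ✓
  (2,8) → (φ(2),φ(8)) = (0,6) ∈ E(G2) ✓
  (3,5) → (φ(3),φ(5)) = (4,8) ∈ E(G2) ✓
  (3,8) → (φ(3),φ(8)) = (6,8) ∈ E(G2) ✓
  (4,5) → (φ(4),φ(5)) = (3,4) ∈ E(G2) ✓
  (4,6) → (φ(4),φ(6)) = (3,7) ∈ E(G2) ✓
  (4,7) → (φ(4),φ(7)) = (1,3) ∈ E(G2) ✓
  (5,7) → (φ(5),φ(7)) = (1,4) ∈ E(G2) ✓
All 21 edges of G1 map to edges of G2, and |E(G1)| = |E(G2)| = 21, so φ is a bijection on edges as well as vertices. Hence G1 ≅ G2.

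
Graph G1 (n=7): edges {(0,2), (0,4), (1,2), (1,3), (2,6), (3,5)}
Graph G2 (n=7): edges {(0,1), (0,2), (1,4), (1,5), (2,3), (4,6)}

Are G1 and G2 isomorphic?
Yes, isomorphic

The graphs are isomorphic.
One valid mapping φ: V(G1) → V(G2): 0→4, 1→0, 2→1, 3→2, 4→6, 5→3, 6→5

Verify φ preserves adjacency — for each edge of G1, its image is an edge of G2:
  (0,2) → (φ(0),φ(2)) = (1,4) ∈ E(G2) ✓
  (0,4) → (φ(0),φ(4)) = (4,6) ∈ E(G2) ✓
  (1,2) → (φ(1),φ(2)) = (0,1) ∈ E(G2) ✓
  (1,3) → (φ(1),φ(3)) = (0,2) ∈ E(G2) ✓
  (2,6) → (φ(2),φ(6)) = (1,5) ∈ E(G2) ✓
  (3,5) → (φ(3),φ(5)) = (2,3) ∈ E(G2) ✓
All 6 edges of G1 map to edges of G2, and |E(G1)| = |E(G2)| = 6, so φ is a bijection on edges as well as vertices. Hence G1 ≅ G2.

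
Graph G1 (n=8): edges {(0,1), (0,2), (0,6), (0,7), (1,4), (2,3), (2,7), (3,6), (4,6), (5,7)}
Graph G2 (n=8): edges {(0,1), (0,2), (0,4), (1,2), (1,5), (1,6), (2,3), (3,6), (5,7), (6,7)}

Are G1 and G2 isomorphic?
Yes, isomorphic

The graphs are isomorphic.
One valid mapping φ: V(G1) → V(G2): 0→1, 1→5, 2→2, 3→3, 4→7, 5→4, 6→6, 7→0

Verify φ preserves adjacency — for each edge of G1, its image is an edge of G2:
  (0,1) → (φ(0),φ(1)) = (1,5) ∈ E(G2) ✓
  (0,2) → (φ(0),φ(2)) = (1,2) ∈ E(G2) ✓
  (0,6) → (φ(0),φ(6)) = (1,6) ∈ E(G2) ✓
  (0,7) → (φ(0),φ(7)) = (0,1) ∈ E(G2) ✓
  (1,4) → (φ(1),φ(4)) = (5,7) ∈ E(G2) ✓
  (2,3) → (φ(2),φ(3)) = (2,3) ∈ E(G2) ✓
  (2,7) → (φ(2),φ(7)) = (0,2) ∈ E(G2) ✓
  (3,6) → (φ(3),φ(6)) = (3,6) ∈ E(G2) ✓
  (4,6) → (φ(4),φ(6)) = (6,7) ∈ E(G2) ✓
  (5,7) → (φ(5),φ(7)) = (0,4) ∈ E(G2) ✓
All 10 edges of G1 map to edges of G2, and |E(G1)| = |E(G2)| = 10, so φ is a bijection on edges as well as vertices. Hence G1 ≅ G2.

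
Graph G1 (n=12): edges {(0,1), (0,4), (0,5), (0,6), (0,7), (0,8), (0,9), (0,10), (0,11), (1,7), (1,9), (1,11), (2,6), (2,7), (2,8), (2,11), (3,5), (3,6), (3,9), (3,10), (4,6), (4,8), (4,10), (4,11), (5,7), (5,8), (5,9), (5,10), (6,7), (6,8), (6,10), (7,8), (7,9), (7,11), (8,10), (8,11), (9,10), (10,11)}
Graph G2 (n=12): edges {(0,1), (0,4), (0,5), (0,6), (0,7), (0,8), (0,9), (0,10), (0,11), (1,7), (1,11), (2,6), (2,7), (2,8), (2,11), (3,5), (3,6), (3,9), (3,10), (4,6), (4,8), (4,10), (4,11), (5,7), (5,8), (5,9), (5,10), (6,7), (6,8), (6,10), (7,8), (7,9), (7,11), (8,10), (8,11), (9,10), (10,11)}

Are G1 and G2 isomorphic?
No, not isomorphic

The graphs are NOT isomorphic.

Counting edges: G1 has 38 edge(s); G2 has 37 edge(s).
Edge count is an isomorphism invariant (a bijection on vertices induces a bijection on edges), so differing edge counts rule out isomorphism.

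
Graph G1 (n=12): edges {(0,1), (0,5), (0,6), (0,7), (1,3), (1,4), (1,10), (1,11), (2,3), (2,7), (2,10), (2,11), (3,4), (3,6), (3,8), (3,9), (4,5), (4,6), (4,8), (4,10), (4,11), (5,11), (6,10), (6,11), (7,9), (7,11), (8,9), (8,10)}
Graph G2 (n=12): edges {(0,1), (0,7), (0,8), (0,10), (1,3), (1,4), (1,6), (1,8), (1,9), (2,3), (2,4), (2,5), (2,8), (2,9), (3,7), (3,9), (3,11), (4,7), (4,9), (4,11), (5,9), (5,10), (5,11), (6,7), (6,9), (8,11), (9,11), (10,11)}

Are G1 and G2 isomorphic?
Yes, isomorphic

The graphs are isomorphic.
One valid mapping φ: V(G1) → V(G2): 0→7, 1→3, 2→8, 3→11, 4→9, 5→6, 6→4, 7→0, 8→5, 9→10, 10→2, 11→1

Verify φ preserves adjacency — for each edge of G1, its image is an edge of G2:
  (0,1) → (φ(0),φ(1)) = (3,7) ∈ E(G2) ✓
  (0,5) → (φ(0),φ(5)) = (6,7) ∈ E(G2) ✓
  (0,6) → (φ(0),φ(6)) = (4,7) ∈ E(G2) ✓
  (0,7) → (φ(0),φ(7)) = (0,7) ∈ E(G2) ✓
  (1,3) → (φ(1),φ(3)) = (3,11) ∈ E(G2) ✓
  (1,4) → (φ(1),φ(4)) = (3,9) ∈ E(G2) ✓
  (1,10) → (φ(1),φ(10)) = (2,3) ∈ E(G2) ✓
  (1,11) → (φ(1),φ(11)) = (1,3) ∈ E(G2) ✓
  (2,3) → (φ(2),φ(3)) = (8,11) ∈ E(G2) ✓
  (2,7) → (φ(2),φ(7)) = (0,8) ∈ E(G2) ✓
  (2,10) → (φ(2),φ(10)) = (2,8) ∈ E(G2) ✓
  (2,11) → (φ(2),φ(11)) = (1,8) ∈ E(G2) ✓
  (3,4) → (φ(3),φ(4)) = (9,11) ∈ E(G2) ✓
  (3,6) → (φ(3),φ(6)) = (4,11) ∈ E(G2) ✓
  (3,8) → (φ(3),φ(8)) = (5,11) ∈ E(G2) ✓
  (3,9) → (φ(3),φ(9)) = (10,11) ∈ E(G2) ✓
  (4,5) → (φ(4),φ(5)) = (6,9) ∈ E(G2) ✓
  (4,6) → (φ(4),φ(6)) = (4,9) ∈ E(G2) ✓
  (4,8) → (φ(4),φ(8)) = (5,9) ∈ E(G2) ✓
  (4,10) → (φ(4),φ(10)) = (2,9) ∈ E(G2) ✓
  (4,11) → (φ(4),φ(11)) = (1,9) ∈ E(G2) ✓
  (5,11) → (φ(5),φ(11)) = (1,6) ∈ E(G2) ✓
  (6,10) → (φ(6),φ(10)) = (2,4) ∈ E(G2) ✓
  (6,11) → (φ(6),φ(11)) = (1,4) ∈ E(G2) ✓
  (7,9) → (φ(7),φ(9)) = (0,10) ∈ E(G2) ✓
  (7,11) → (φ(7),φ(11)) = (0,1) ∈ E(G2) ✓
  (8,9) → (φ(8),φ(9)) = (5,10) ∈ E(G2) ✓
  (8,10) → (φ(8),φ(10)) = (2,5) ∈ E(G2) ✓
All 28 edges of G1 map to edges of G2, and |E(G1)| = |E(G2)| = 28, so φ is a bijection on edges as well as vertices. Hence G1 ≅ G2.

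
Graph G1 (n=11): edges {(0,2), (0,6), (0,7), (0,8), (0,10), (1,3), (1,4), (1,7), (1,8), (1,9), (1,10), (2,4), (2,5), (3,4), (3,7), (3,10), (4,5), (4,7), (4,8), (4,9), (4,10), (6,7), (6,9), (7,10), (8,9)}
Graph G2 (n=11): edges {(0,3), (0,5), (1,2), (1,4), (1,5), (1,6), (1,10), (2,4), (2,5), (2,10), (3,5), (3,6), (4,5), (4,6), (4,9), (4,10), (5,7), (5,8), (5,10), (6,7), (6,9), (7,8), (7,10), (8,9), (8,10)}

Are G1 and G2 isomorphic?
Yes, isomorphic

The graphs are isomorphic.
One valid mapping φ: V(G1) → V(G2): 0→6, 1→10, 2→3, 3→2, 4→5, 5→0, 6→9, 7→4, 8→7, 9→8, 10→1

Verify φ preserves adjacency — for each edge of G1, its image is an edge of G2:
  (0,2) → (φ(0),φ(2)) = (3,6) ∈ E(G2) ✓
  (0,6) → (φ(0),φ(6)) = (6,9) ∈ E(G2) ✓
  (0,7) → (φ(0),φ(7)) = (4,6) ∈ E(G2) ✓
  (0,8) → (φ(0),φ(8)) = (6,7) ∈ E(G2) ✓
  (0,10) → (φ(0),φ(10)) = (1,6) ∈ E(G2) ✓
  (1,3) → (φ(1),φ(3)) = (2,10) ∈ E(G2) ✓
  (1,4) → (φ(1),φ(4)) = (5,10) ∈ E(G2) ✓
  (1,7) → (φ(1),φ(7)) = (4,10) ∈ E(G2) ✓
  (1,8) → (φ(1),φ(8)) = (7,10) ∈ E(G2) ✓
  (1,9) → (φ(1),φ(9)) = (8,10) ∈ E(G2) ✓
  (1,10) → (φ(1),φ(10)) = (1,10) ∈ E(G2) ✓
  (2,4) → (φ(2),φ(4)) = (3,5) ∈ E(G2) ✓
  (2,5) → (φ(2),φ(5)) = (0,3) ∈ E(G2) ✓
  (3,4) → (φ(3),φ(4)) = (2,5) ∈ E(G2) ✓
  (3,7) → (φ(3),φ(7)) = (2,4) ∈ E(G2) ✓
  (3,10) → (φ(3),φ(10)) = (1,2) ∈ E(G2) ✓
  (4,5) → (φ(4),φ(5)) = (0,5) ∈ E(G2) ✓
  (4,7) → (φ(4),φ(7)) = (4,5) ∈ E(G2) ✓
  (4,8) → (φ(4),φ(8)) = (5,7) ∈ E(G2) ✓
  (4,9) → (φ(4),φ(9)) = (5,8) ∈ E(G2) ✓
  (4,10) → (φ(4),φ(10)) = (1,5) ∈ E(G2) ✓
  (6,7) → (φ(6),φ(7)) = (4,9) ∈ E(G2) ✓
  (6,9) → (φ(6),φ(9)) = (8,9) ∈ E(G2) ✓
  (7,10) → (φ(7),φ(10)) = (1,4) ∈ E(G2) ✓
  (8,9) → (φ(8),φ(9)) = (7,8) ∈ E(G2) ✓
All 25 edges of G1 map to edges of G2, and |E(G1)| = |E(G2)| = 25, so φ is a bijection on edges as well as vertices. Hence G1 ≅ G2.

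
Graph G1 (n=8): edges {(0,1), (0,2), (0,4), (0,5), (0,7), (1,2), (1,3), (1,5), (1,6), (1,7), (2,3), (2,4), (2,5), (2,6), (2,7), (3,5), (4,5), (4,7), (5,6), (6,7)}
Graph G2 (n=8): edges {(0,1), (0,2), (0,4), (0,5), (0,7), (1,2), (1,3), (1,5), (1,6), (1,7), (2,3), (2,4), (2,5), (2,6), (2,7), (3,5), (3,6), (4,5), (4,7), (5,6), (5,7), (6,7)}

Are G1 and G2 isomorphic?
No, not isomorphic

The graphs are NOT isomorphic.

Counting edges: G1 has 20 edge(s); G2 has 22 edge(s).
Edge count is an isomorphism invariant (a bijection on vertices induces a bijection on edges), so differing edge counts rule out isomorphism.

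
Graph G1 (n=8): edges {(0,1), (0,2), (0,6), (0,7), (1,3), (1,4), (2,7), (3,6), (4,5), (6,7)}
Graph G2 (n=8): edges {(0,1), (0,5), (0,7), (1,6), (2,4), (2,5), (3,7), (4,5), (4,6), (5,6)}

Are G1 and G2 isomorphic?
Yes, isomorphic

The graphs are isomorphic.
One valid mapping φ: V(G1) → V(G2): 0→5, 1→0, 2→2, 3→1, 4→7, 5→3, 6→6, 7→4

Verify φ preserves adjacency — for each edge of G1, its image is an edge of G2:
  (0,1) → (φ(0),φ(1)) = (0,5) ∈ E(G2) ✓
  (0,2) → (φ(0),φ(2)) = (2,5) ∈ E(G2) ✓
  (0,6) → (φ(0),φ(6)) = (5,6) ∈ E(G2) ✓
  (0,7) → (φ(0),φ(7)) = (4,5) ∈ E(G2) ✓
  (1,3) → (φ(1),φ(3)) = (0,1) ∈ E(G2) ✓
  (1,4) → (φ(1),φ(4)) = (0,7) ∈ E(G2) ✓
  (2,7) → (φ(2),φ(7)) = (2,4) ∈ E(G2) ✓
  (3,6) → (φ(3),φ(6)) = (1,6) ∈ E(G2) ✓
  (4,5) → (φ(4),φ(5)) = (3,7) ∈ E(G2) ✓
  (6,7) → (φ(6),φ(7)) = (4,6) ∈ E(G2) ✓
All 10 edges of G1 map to edges of G2, and |E(G1)| = |E(G2)| = 10, so φ is a bijection on edges as well as vertices. Hence G1 ≅ G2.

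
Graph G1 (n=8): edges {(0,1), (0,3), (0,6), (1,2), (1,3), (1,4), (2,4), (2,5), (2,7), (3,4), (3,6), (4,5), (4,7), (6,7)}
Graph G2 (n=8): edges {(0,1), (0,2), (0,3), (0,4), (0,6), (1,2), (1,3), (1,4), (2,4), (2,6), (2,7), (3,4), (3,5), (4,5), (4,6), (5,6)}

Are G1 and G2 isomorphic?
No, not isomorphic

The graphs are NOT isomorphic.

Counting triangles (3-cliques): G1 has 6, G2 has 12.
Triangle count is an isomorphism invariant, so differing triangle counts rule out isomorphism.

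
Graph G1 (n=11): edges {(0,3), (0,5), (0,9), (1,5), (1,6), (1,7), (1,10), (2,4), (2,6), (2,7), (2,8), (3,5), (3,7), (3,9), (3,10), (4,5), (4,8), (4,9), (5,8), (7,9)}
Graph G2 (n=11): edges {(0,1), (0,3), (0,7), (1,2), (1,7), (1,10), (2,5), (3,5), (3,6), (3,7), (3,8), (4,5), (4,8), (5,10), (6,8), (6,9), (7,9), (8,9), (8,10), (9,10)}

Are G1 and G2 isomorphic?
Yes, isomorphic

The graphs are isomorphic.
One valid mapping φ: V(G1) → V(G2): 0→6, 1→5, 2→1, 3→8, 4→7, 5→3, 6→2, 7→10, 8→0, 9→9, 10→4

Verify φ preserves adjacency — for each edge of G1, its image is an edge of G2:
  (0,3) → (φ(0),φ(3)) = (6,8) ∈ E(G2) ✓
  (0,5) → (φ(0),φ(5)) = (3,6) ∈ E(G2) ✓
  (0,9) → (φ(0),φ(9)) = (6,9) ∈ E(G2) ✓
  (1,5) → (φ(1),φ(5)) = (3,5) ∈ E(G2) ✓
  (1,6) → (φ(1),φ(6)) = (2,5) ∈ E(G2) ✓
  (1,7) → (φ(1),φ(7)) = (5,10) ∈ E(G2) ✓
  (1,10) → (φ(1),φ(10)) = (4,5) ∈ E(G2) ✓
  (2,4) → (φ(2),φ(4)) = (1,7) ∈ E(G2) ✓
  (2,6) → (φ(2),φ(6)) = (1,2) ∈ E(G2) ✓
  (2,7) → (φ(2),φ(7)) = (1,10) ∈ E(G2) ✓
  (2,8) → (φ(2),φ(8)) = (0,1) ∈ E(G2) ✓
  (3,5) → (φ(3),φ(5)) = (3,8) ∈ E(G2) ✓
  (3,7) → (φ(3),φ(7)) = (8,10) ∈ E(G2) ✓
  (3,9) → (φ(3),φ(9)) = (8,9) ∈ E(G2) ✓
  (3,10) → (φ(3),φ(10)) = (4,8) ∈ E(G2) ✓
  (4,5) → (φ(4),φ(5)) = (3,7) ∈ E(G2) ✓
  (4,8) → (φ(4),φ(8)) = (0,7) ∈ E(G2) ✓
  (4,9) → (φ(4),φ(9)) = (7,9) ∈ E(G2) ✓
  (5,8) → (φ(5),φ(8)) = (0,3) ∈ E(G2) ✓
  (7,9) → (φ(7),φ(9)) = (9,10) ∈ E(G2) ✓
All 20 edges of G1 map to edges of G2, and |E(G1)| = |E(G2)| = 20, so φ is a bijection on edges as well as vertices. Hence G1 ≅ G2.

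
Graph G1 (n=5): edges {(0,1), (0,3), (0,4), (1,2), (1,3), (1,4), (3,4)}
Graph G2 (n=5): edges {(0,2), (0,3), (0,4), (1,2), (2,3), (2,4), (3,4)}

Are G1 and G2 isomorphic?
Yes, isomorphic

The graphs are isomorphic.
One valid mapping φ: V(G1) → V(G2): 0→3, 1→2, 2→1, 3→0, 4→4

Verify φ preserves adjacency — for each edge of G1, its image is an edge of G2:
  (0,1) → (φ(0),φ(1)) = (2,3) ∈ E(G2) ✓
  (0,3) → (φ(0),φ(3)) = (0,3) ∈ E(G2) ✓
  (0,4) → (φ(0),φ(4)) = (3,4) ∈ E(G2) ✓
  (1,2) → (φ(1),φ(2)) = (1,2) ∈ E(G2) ✓
  (1,3) → (φ(1),φ(3)) = (0,2) ∈ E(G2) ✓
  (1,4) → (φ(1),φ(4)) = (2,4) ∈ E(G2) ✓
  (3,4) → (φ(3),φ(4)) = (0,4) ∈ E(G2) ✓
All 7 edges of G1 map to edges of G2, and |E(G1)| = |E(G2)| = 7, so φ is a bijection on edges as well as vertices. Hence G1 ≅ G2.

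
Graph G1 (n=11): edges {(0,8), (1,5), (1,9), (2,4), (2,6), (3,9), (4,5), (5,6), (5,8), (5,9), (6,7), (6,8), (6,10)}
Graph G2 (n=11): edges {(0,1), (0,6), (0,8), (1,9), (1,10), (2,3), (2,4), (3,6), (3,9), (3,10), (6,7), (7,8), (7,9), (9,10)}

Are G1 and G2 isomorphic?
No, not isomorphic

The graphs are NOT isomorphic.

Connected components of G1: 1 component(s) with vertex sets [[0, 1, 2, 3, 4, 5, 6, 7, 8, 9, 10]], sizes [11].
Connected components of G2: 2 component(s) with vertex sets [[5], [0, 1, 2, 3, 4, 6, 7, 8, 9, 10]], sizes [1, 10].
The number of connected components (and the multiset of component sizes) is an isomorphism invariant — an isomorphism maps each component of G1 bijectively onto a component of G2. Since G1 has 1 component(s) and G2 has 2, they cannot be isomorphic.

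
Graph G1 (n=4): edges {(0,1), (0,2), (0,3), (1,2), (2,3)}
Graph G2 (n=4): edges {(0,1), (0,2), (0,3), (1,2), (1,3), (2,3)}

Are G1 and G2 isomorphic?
No, not isomorphic

The graphs are NOT isomorphic.

Counting edges: G1 has 5 edge(s); G2 has 6 edge(s).
Edge count is an isomorphism invariant (a bijection on vertices induces a bijection on edges), so differing edge counts rule out isomorphism.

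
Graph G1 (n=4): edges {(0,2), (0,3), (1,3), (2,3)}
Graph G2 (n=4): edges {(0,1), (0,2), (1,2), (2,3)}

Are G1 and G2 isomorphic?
Yes, isomorphic

The graphs are isomorphic.
One valid mapping φ: V(G1) → V(G2): 0→0, 1→3, 2→1, 3→2

Verify φ preserves adjacency — for each edge of G1, its image is an edge of G2:
  (0,2) → (φ(0),φ(2)) = (0,1) ∈ E(G2) ✓
  (0,3) → (φ(0),φ(3)) = (0,2) ∈ E(G2) ✓
  (1,3) → (φ(1),φ(3)) = (2,3) ∈ E(G2) ✓
  (2,3) → (φ(2),φ(3)) = (1,2) ∈ E(G2) ✓
All 4 edges of G1 map to edges of G2, and |E(G1)| = |E(G2)| = 4, so φ is a bijection on edges as well as vertices. Hence G1 ≅ G2.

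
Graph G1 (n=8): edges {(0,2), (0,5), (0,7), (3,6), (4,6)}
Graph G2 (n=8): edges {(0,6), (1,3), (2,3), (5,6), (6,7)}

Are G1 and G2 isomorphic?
Yes, isomorphic

The graphs are isomorphic.
One valid mapping φ: V(G1) → V(G2): 0→6, 1→4, 2→7, 3→1, 4→2, 5→0, 6→3, 7→5

Verify φ preserves adjacency — for each edge of G1, its image is an edge of G2:
  (0,2) → (φ(0),φ(2)) = (6,7) ∈ E(G2) ✓
  (0,5) → (φ(0),φ(5)) = (0,6) ∈ E(G2) ✓
  (0,7) → (φ(0),φ(7)) = (5,6) ∈ E(G2) ✓
  (3,6) → (φ(3),φ(6)) = (1,3) ∈ E(G2) ✓
  (4,6) → (φ(4),φ(6)) = (2,3) ∈ E(G2) ✓
All 5 edges of G1 map to edges of G2, and |E(G1)| = |E(G2)| = 5, so φ is a bijection on edges as well as vertices. Hence G1 ≅ G2.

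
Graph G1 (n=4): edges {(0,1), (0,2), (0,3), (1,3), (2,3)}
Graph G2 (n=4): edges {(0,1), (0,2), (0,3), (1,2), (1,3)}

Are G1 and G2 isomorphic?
Yes, isomorphic

The graphs are isomorphic.
One valid mapping φ: V(G1) → V(G2): 0→0, 1→3, 2→2, 3→1

Verify φ preserves adjacency — for each edge of G1, its image is an edge of G2:
  (0,1) → (φ(0),φ(1)) = (0,3) ∈ E(G2) ✓
  (0,2) → (φ(0),φ(2)) = (0,2) ∈ E(G2) ✓
  (0,3) → (φ(0),φ(3)) = (0,1) ∈ E(G2) ✓
  (1,3) → (φ(1),φ(3)) = (1,3) ∈ E(G2) ✓
  (2,3) → (φ(2),φ(3)) = (1,2) ∈ E(G2) ✓
All 5 edges of G1 map to edges of G2, and |E(G1)| = |E(G2)| = 5, so φ is a bijection on edges as well as vertices. Hence G1 ≅ G2.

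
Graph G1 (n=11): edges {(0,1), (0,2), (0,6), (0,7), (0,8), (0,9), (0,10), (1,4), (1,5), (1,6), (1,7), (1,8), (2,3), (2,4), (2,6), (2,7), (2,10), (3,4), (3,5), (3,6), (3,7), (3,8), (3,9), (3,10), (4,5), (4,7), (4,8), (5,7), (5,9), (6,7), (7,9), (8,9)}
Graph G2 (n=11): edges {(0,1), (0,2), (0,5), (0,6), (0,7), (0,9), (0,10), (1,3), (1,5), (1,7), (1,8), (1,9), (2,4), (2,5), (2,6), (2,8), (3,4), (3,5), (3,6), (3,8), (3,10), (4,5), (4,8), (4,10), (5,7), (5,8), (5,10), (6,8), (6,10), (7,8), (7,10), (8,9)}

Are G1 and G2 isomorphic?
Yes, isomorphic

The graphs are isomorphic.
One valid mapping φ: V(G1) → V(G2): 0→0, 1→10, 2→1, 3→8, 4→3, 5→4, 6→7, 7→5, 8→6, 9→2, 10→9

Verify φ preserves adjacency — for each edge of G1, its image is an edge of G2:
  (0,1) → (φ(0),φ(1)) = (0,10) ∈ E(G2) ✓
  (0,2) → (φ(0),φ(2)) = (0,1) ∈ E(G2) ✓
  (0,6) → (φ(0),φ(6)) = (0,7) ∈ E(G2) ✓
  (0,7) → (φ(0),φ(7)) = (0,5) ∈ E(G2) ✓
  (0,8) → (φ(0),φ(8)) = (0,6) ∈ E(G2) ✓
  (0,9) → (φ(0),φ(9)) = (0,2) ∈ E(G2) ✓
  (0,10) → (φ(0),φ(10)) = (0,9) ∈ E(G2) ✓
  (1,4) → (φ(1),φ(4)) = (3,10) ∈ E(G2) ✓
  (1,5) → (φ(1),φ(5)) = (4,10) ∈ E(G2) ✓
  (1,6) → (φ(1),φ(6)) = (7,10) ∈ E(G2) ✓
  (1,7) → (φ(1),φ(7)) = (5,10) ∈ E(G2) ✓
  (1,8) → (φ(1),φ(8)) = (6,10) ∈ E(G2) ✓
  (2,3) → (φ(2),φ(3)) = (1,8) ∈ E(G2) ✓
  (2,4) → (φ(2),φ(4)) = (1,3) ∈ E(G2) ✓
  (2,6) → (φ(2),φ(6)) = (1,7) ∈ E(G2) ✓
  (2,7) → (φ(2),φ(7)) = (1,5) ∈ E(G2) ✓
  (2,10) → (φ(2),φ(10)) = (1,9) ∈ E(G2) ✓
  (3,4) → (φ(3),φ(4)) = (3,8) ∈ E(G2) ✓
  (3,5) → (φ(3),φ(5)) = (4,8) ∈ E(G2) ✓
  (3,6) → (φ(3),φ(6)) = (7,8) ∈ E(G2) ✓
  (3,7) → (φ(3),φ(7)) = (5,8) ∈ E(G2) ✓
  (3,8) → (φ(3),φ(8)) = (6,8) ∈ E(G2) ✓
  (3,9) → (φ(3),φ(9)) = (2,8) ∈ E(G2) ✓
  (3,10) → (φ(3),φ(10)) = (8,9) ∈ E(G2) ✓
  (4,5) → (φ(4),φ(5)) = (3,4) ∈ E(G2) ✓
  (4,7) → (φ(4),φ(7)) = (3,5) ∈ E(G2) ✓
  (4,8) → (φ(4),φ(8)) = (3,6) ∈ E(G2) ✓
  (5,7) → (φ(5),φ(7)) = (4,5) ∈ E(G2) ✓
  (5,9) → (φ(5),φ(9)) = (2,4) ∈ E(G2) ✓
  (6,7) → (φ(6),φ(7)) = (5,7) ∈ E(G2) ✓
  (7,9) → (φ(7),φ(9)) = (2,5) ∈ E(G2) ✓
  (8,9) → (φ(8),φ(9)) = (2,6) ∈ E(G2) ✓
All 32 edges of G1 map to edges of G2, and |E(G1)| = |E(G2)| = 32, so φ is a bijection on edges as well as vertices. Hence G1 ≅ G2.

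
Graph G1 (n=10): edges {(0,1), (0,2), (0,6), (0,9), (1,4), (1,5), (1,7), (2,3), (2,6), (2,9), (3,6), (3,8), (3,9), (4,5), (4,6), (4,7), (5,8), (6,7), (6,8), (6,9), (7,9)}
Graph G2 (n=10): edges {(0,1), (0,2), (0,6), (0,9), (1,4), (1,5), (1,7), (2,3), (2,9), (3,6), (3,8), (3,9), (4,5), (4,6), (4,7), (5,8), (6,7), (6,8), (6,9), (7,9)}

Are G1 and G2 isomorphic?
No, not isomorphic

The graphs are NOT isomorphic.

Counting edges: G1 has 21 edge(s); G2 has 20 edge(s).
Edge count is an isomorphism invariant (a bijection on vertices induces a bijection on edges), so differing edge counts rule out isomorphism.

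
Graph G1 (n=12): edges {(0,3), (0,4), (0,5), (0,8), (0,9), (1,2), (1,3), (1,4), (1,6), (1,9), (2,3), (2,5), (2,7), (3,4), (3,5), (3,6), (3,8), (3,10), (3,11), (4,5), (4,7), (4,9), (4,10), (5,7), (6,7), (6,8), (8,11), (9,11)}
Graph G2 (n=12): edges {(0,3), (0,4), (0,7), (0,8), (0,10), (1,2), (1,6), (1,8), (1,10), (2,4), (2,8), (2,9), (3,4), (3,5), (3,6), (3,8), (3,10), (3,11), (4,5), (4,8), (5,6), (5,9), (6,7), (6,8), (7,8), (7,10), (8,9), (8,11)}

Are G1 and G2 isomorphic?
Yes, isomorphic

The graphs are isomorphic.
One valid mapping φ: V(G1) → V(G2): 0→4, 1→6, 2→7, 3→8, 4→3, 5→0, 6→1, 7→10, 8→2, 9→5, 10→11, 11→9

Verify φ preserves adjacency — for each edge of G1, its image is an edge of G2:
  (0,3) → (φ(0),φ(3)) = (4,8) ∈ E(G2) ✓
  (0,4) → (φ(0),φ(4)) = (3,4) ∈ E(G2) ✓
  (0,5) → (φ(0),φ(5)) = (0,4) ∈ E(G2) ✓
  (0,8) → (φ(0),φ(8)) = (2,4) ∈ E(G2) ✓
  (0,9) → (φ(0),φ(9)) = (4,5) ∈ E(G2) ✓
  (1,2) → (φ(1),φ(2)) = (6,7) ∈ E(G2) ✓
  (1,3) → (φ(1),φ(3)) = (6,8) ∈ E(G2) ✓
  (1,4) → (φ(1),φ(4)) = (3,6) ∈ E(G2) ✓
  (1,6) → (φ(1),φ(6)) = (1,6) ∈ E(G2) ✓
  (1,9) → (φ(1),φ(9)) = (5,6) ∈ E(G2) ✓
  (2,3) → (φ(2),φ(3)) = (7,8) ∈ E(G2) ✓
  (2,5) → (φ(2),φ(5)) = (0,7) ∈ E(G2) ✓
  (2,7) → (φ(2),φ(7)) = (7,10) ∈ E(G2) ✓
  (3,4) → (φ(3),φ(4)) = (3,8) ∈ E(G2) ✓
  (3,5) → (φ(3),φ(5)) = (0,8) ∈ E(G2) ✓
  (3,6) → (φ(3),φ(6)) = (1,8) ∈ E(G2) ✓
  (3,8) → (φ(3),φ(8)) = (2,8) ∈ E(G2) ✓
  (3,10) → (φ(3),φ(10)) = (8,11) ∈ E(G2) ✓
  (3,11) → (φ(3),φ(11)) = (8,9) ∈ E(G2) ✓
  (4,5) → (φ(4),φ(5)) = (0,3) ∈ E(G2) ✓
  (4,7) → (φ(4),φ(7)) = (3,10) ∈ E(G2) ✓
  (4,9) → (φ(4),φ(9)) = (3,5) ∈ E(G2) ✓
  (4,10) → (φ(4),φ(10)) = (3,11) ∈ E(G2) ✓
  (5,7) → (φ(5),φ(7)) = (0,10) ∈ E(G2) ✓
  (6,7) → (φ(6),φ(7)) = (1,10) ∈ E(G2) ✓
  (6,8) → (φ(6),φ(8)) = (1,2) ∈ E(G2) ✓
  (8,11) → (φ(8),φ(11)) = (2,9) ∈ E(G2) ✓
  (9,11) → (φ(9),φ(11)) = (5,9) ∈ E(G2) ✓
All 28 edges of G1 map to edges of G2, and |E(G1)| = |E(G2)| = 28, so φ is a bijection on edges as well as vertices. Hence G1 ≅ G2.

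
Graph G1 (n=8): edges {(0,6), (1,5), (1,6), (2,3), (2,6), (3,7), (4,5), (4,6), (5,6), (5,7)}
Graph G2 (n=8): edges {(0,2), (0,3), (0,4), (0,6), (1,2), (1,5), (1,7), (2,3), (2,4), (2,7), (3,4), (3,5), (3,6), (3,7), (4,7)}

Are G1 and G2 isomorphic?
No, not isomorphic

The graphs are NOT isomorphic.

Counting triangles (3-cliques): G1 has 2, G2 has 9.
Triangle count is an isomorphism invariant, so differing triangle counts rule out isomorphism.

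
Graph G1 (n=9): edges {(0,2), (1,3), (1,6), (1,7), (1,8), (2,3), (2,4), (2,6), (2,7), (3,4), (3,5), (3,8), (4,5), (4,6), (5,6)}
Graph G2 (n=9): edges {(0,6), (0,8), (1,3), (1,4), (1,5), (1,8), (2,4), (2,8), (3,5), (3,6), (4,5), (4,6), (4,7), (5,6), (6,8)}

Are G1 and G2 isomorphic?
Yes, isomorphic

The graphs are isomorphic.
One valid mapping φ: V(G1) → V(G2): 0→7, 1→8, 2→4, 3→6, 4→5, 5→3, 6→1, 7→2, 8→0

Verify φ preserves adjacency — for each edge of G1, its image is an edge of G2:
  (0,2) → (φ(0),φ(2)) = (4,7) ∈ E(G2) ✓
  (1,3) → (φ(1),φ(3)) = (6,8) ∈ E(G2) ✓
  (1,6) → (φ(1),φ(6)) = (1,8) ∈ E(G2) ✓
  (1,7) → (φ(1),φ(7)) = (2,8) ∈ E(G2) ✓
  (1,8) → (φ(1),φ(8)) = (0,8) ∈ E(G2) ✓
  (2,3) → (φ(2),φ(3)) = (4,6) ∈ E(G2) ✓
  (2,4) → (φ(2),φ(4)) = (4,5) ∈ E(G2) ✓
  (2,6) → (φ(2),φ(6)) = (1,4) ∈ E(G2) ✓
  (2,7) → (φ(2),φ(7)) = (2,4) ∈ E(G2) ✓
  (3,4) → (φ(3),φ(4)) = (5,6) ∈ E(G2) ✓
  (3,5) → (φ(3),φ(5)) = (3,6) ∈ E(G2) ✓
  (3,8) → (φ(3),φ(8)) = (0,6) ∈ E(G2) ✓
  (4,5) → (φ(4),φ(5)) = (3,5) ∈ E(G2) ✓
  (4,6) → (φ(4),φ(6)) = (1,5) ∈ E(G2) ✓
  (5,6) → (φ(5),φ(6)) = (1,3) ∈ E(G2) ✓
All 15 edges of G1 map to edges of G2, and |E(G1)| = |E(G2)| = 15, so φ is a bijection on edges as well as vertices. Hence G1 ≅ G2.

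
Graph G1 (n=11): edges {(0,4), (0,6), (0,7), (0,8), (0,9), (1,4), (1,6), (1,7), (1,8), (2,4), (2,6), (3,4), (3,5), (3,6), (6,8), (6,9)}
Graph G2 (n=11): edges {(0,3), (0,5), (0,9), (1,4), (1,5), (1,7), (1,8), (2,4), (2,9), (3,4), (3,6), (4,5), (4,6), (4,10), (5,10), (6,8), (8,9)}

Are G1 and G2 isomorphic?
No, not isomorphic

The graphs are NOT isomorphic.

Connected components of G1: 2 component(s) with vertex sets [[10], [0, 1, 2, 3, 4, 5, 6, 7, 8, 9]], sizes [1, 10].
Connected components of G2: 1 component(s) with vertex sets [[0, 1, 2, 3, 4, 5, 6, 7, 8, 9, 10]], sizes [11].
The number of connected components (and the multiset of component sizes) is an isomorphism invariant — an isomorphism maps each component of G1 bijectively onto a component of G2. Since G1 has 2 component(s) and G2 has 1, they cannot be isomorphic.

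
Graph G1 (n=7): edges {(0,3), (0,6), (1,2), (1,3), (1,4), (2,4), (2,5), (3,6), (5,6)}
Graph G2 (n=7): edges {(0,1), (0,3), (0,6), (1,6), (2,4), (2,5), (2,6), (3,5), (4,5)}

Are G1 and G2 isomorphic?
Yes, isomorphic

The graphs are isomorphic.
One valid mapping φ: V(G1) → V(G2): 0→4, 1→6, 2→0, 3→2, 4→1, 5→3, 6→5

Verify φ preserves adjacency — for each edge of G1, its image is an edge of G2:
  (0,3) → (φ(0),φ(3)) = (2,4) ∈ E(G2) ✓
  (0,6) → (φ(0),φ(6)) = (4,5) ∈ E(G2) ✓
  (1,2) → (φ(1),φ(2)) = (0,6) ∈ E(G2) ✓
  (1,3) → (φ(1),φ(3)) = (2,6) ∈ E(G2) ✓
  (1,4) → (φ(1),φ(4)) = (1,6) ∈ E(G2) ✓
  (2,4) → (φ(2),φ(4)) = (0,1) ∈ E(G2) ✓
  (2,5) → (φ(2),φ(5)) = (0,3) ∈ E(G2) ✓
  (3,6) → (φ(3),φ(6)) = (2,5) ∈ E(G2) ✓
  (5,6) → (φ(5),φ(6)) = (3,5) ∈ E(G2) ✓
All 9 edges of G1 map to edges of G2, and |E(G1)| = |E(G2)| = 9, so φ is a bijection on edges as well as vertices. Hence G1 ≅ G2.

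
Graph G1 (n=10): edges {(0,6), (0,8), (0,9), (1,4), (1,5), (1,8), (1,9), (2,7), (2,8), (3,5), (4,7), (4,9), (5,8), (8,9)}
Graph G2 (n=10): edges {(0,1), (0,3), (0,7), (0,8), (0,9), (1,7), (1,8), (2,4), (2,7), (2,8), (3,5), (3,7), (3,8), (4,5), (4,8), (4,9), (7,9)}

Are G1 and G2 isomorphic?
No, not isomorphic

The graphs are NOT isomorphic.

Connected components of G1: 1 component(s) with vertex sets [[0, 1, 2, 3, 4, 5, 6, 7, 8, 9]], sizes [10].
Connected components of G2: 2 component(s) with vertex sets [[6], [0, 1, 2, 3, 4, 5, 7, 8, 9]], sizes [1, 9].
The number of connected components (and the multiset of component sizes) is an isomorphism invariant — an isomorphism maps each component of G1 bijectively onto a component of G2. Since G1 has 1 component(s) and G2 has 2, they cannot be isomorphic.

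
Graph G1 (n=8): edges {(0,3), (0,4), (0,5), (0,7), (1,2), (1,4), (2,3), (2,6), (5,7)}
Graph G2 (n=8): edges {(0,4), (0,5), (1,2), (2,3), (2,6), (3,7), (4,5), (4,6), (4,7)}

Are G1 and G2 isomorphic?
Yes, isomorphic

The graphs are isomorphic.
One valid mapping φ: V(G1) → V(G2): 0→4, 1→3, 2→2, 3→6, 4→7, 5→0, 6→1, 7→5

Verify φ preserves adjacency — for each edge of G1, its image is an edge of G2:
  (0,3) → (φ(0),φ(3)) = (4,6) ∈ E(G2) ✓
  (0,4) → (φ(0),φ(4)) = (4,7) ∈ E(G2) ✓
  (0,5) → (φ(0),φ(5)) = (0,4) ∈ E(G2) ✓
  (0,7) → (φ(0),φ(7)) = (4,5) ∈ E(G2) ✓
  (1,2) → (φ(1),φ(2)) = (2,3) ∈ E(G2) ✓
  (1,4) → (φ(1),φ(4)) = (3,7) ∈ E(G2) ✓
  (2,3) → (φ(2),φ(3)) = (2,6) ∈ E(G2) ✓
  (2,6) → (φ(2),φ(6)) = (1,2) ∈ E(G2) ✓
  (5,7) → (φ(5),φ(7)) = (0,5) ∈ E(G2) ✓
All 9 edges of G1 map to edges of G2, and |E(G1)| = |E(G2)| = 9, so φ is a bijection on edges as well as vertices. Hence G1 ≅ G2.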